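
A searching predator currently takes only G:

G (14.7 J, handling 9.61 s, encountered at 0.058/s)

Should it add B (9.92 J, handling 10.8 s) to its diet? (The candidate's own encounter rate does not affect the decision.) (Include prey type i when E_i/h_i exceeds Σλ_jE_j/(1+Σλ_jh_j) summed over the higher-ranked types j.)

On G alone, R = ΣλE/(1+Σλh) = 0.8526/1.557 = 0.5475 J/s.
B: E/h = 9.92/10.8 = 0.9185 J/s.
0.9185 > 0.5475, so adding B raises the average — include it.

Yes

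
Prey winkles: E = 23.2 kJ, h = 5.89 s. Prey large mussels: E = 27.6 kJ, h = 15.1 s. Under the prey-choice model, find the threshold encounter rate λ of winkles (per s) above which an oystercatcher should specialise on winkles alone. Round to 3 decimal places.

0.147 per s

At the threshold, the rate on winkles alone equals the profitability of large mussels: λ·23.2/(1 + λ·5.89) = 27.6/15.1 = 1.828.
Rearranging, λ(23.2 − 1.828×5.89) = 1.828, so λ = 1.828/12.43 = 0.147 per s.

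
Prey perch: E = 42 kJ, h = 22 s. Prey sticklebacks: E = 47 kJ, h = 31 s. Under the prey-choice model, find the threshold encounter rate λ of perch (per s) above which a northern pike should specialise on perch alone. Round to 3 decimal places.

The zero-one rule: include sticklebacks iff E₂/h₂ > λE₁/(1+λh₁). Equality gives the switch point.
λE₁h₂ = E₂ + λE₂h₁ ⇒ λ = E₂/(E₁h₂ − E₂h₁) = 47/(1302 − 1034) = 0.1754 per s.

0.175 per s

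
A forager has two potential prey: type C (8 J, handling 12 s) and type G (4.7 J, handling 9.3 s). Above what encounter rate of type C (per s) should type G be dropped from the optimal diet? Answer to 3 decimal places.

0.261 per s

Drop type G once their profitability E₂/h₂ falls below the rate achievable on type C alone: E₂/h₂ = λE₁/(1 + λh₁).
Solve for λ: λE₁h₂ = E₂(1 + λh₁) → λ(E₁h₂ − E₂h₁) = E₂ → λ = E₂/(E₁h₂ − E₂h₁).
λ = 4.7/(8×9.3 − 4.7×12) = 4.7/18 = 0.2611 per s.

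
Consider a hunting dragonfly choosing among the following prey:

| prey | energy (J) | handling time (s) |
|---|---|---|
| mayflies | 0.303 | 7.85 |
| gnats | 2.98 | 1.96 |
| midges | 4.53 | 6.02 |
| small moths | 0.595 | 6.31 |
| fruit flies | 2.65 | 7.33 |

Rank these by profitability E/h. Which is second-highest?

midges

In descending order of E/h:
gnats: 2.98/1.96 = 1.52 J/s
midges: 4.53/6.02 = 0.752 J/s
fruit flies: 2.65/7.33 = 0.362 J/s
small moths: 0.595/6.31 = 0.0943 J/s
mayflies: 0.303/7.85 = 0.0386 J/s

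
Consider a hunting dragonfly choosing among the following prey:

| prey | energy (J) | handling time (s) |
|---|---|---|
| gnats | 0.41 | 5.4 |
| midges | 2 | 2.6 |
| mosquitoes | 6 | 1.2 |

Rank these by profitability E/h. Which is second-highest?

In descending order of E/h:
mosquitoes: 6/1.2 = 5 J/s
midges: 2/2.6 = 0.769 J/s
gnats: 0.41/5.4 = 0.0759 J/s

midges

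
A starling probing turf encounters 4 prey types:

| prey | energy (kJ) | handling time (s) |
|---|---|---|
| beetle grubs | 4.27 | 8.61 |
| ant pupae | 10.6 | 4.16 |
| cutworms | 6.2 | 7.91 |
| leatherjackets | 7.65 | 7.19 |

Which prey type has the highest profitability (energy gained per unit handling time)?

ant pupae

Profitability E/h (kJ/s): beetle grubs = 4.27/8.61 = 0.496, ant pupae = 10.6/4.16 = 2.55, cutworms = 6.2/7.91 = 0.784, leatherjackets = 7.65/7.19 = 1.06.
Ranked: ant pupae > leatherjackets > cutworms > beetle grubs.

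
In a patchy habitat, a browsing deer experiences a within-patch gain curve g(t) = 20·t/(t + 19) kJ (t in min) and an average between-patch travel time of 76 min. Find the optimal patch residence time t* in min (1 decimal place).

By the marginal value theorem, leave when the instantaneous gain rate g'(t) equals the habitat-wide average g(t)/(T + t).
g'(t) = 20·19/(t + 19)². Setting 20·19/(t+19)² = 20t/[(t+19)(76+t)] gives 19(76+t) = t(t+19), so t² = 19×76 = 1444.
t* = √1444 = 38 min.

38.0 min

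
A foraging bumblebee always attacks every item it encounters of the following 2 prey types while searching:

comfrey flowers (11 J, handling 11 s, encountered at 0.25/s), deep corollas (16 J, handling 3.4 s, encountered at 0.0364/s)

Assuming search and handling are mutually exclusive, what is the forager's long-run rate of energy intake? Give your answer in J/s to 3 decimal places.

0.860 J/s

R = Σλ_iE_i / (1 + Σλ_ih_i)
Numerator: 0.25×11 + 0.0364×16 = 3.332
Denominator: 1 + 0.25×11 + 0.0364×3.4 = 3.874
R = 3.332/3.874 = 0.8602 J/s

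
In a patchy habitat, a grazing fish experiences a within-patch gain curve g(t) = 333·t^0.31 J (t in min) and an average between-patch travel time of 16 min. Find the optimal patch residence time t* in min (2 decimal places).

Optimal t* satisfies g'(t*) = g(t*)/(T + t*).
g'(t) = 0.31·333·t^-0.69. Setting 0.31·333·t^-0.69 = 333·t^0.31/(16+t) gives 0.31(16+t) = t, so 0.69·t = 0.31×16.
t* = 0.31×16/0.69 = 7.188 min.

7.19 min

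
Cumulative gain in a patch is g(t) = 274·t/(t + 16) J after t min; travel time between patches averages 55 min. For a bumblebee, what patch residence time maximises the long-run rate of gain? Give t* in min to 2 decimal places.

Optimal t* satisfies g'(t*) = g(t*)/(T + t*).
g'(t) = 274·16/(t + 16)². Setting 274·16/(t+16)² = 274t/[(t+16)(55+t)] gives 16(55+t) = t(t+16), so t² = 16×55 = 880.
t* = √880 = 29.66 min.

29.66 min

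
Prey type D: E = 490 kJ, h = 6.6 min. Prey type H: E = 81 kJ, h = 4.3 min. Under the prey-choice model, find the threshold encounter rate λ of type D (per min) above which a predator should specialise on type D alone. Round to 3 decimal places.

Drop type H once their profitability E₂/h₂ falls below the rate achievable on type D alone: E₂/h₂ = λE₁/(1 + λh₁).
Solve for λ: λE₁h₂ = E₂(1 + λh₁) → λ(E₁h₂ − E₂h₁) = E₂ → λ = E₂/(E₁h₂ − E₂h₁).
λ = 81/(490×4.3 − 81×6.6) = 81/1572 = 0.05151 per min.

0.052 per min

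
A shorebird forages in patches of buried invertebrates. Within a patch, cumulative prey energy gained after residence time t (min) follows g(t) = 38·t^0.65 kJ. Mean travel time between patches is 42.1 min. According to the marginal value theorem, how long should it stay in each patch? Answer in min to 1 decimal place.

Optimal t* satisfies g'(t*) = g(t*)/(T + t*).
g'(t) = 0.65·38·t^-0.35. Setting 0.65·38·t^-0.35 = 38·t^0.65/(42.1+t) gives 0.65(42.1+t) = t, so 0.35·t = 0.65×42.1.
t* = 0.65×42.1/0.35 = 78.19 min.

78.2 min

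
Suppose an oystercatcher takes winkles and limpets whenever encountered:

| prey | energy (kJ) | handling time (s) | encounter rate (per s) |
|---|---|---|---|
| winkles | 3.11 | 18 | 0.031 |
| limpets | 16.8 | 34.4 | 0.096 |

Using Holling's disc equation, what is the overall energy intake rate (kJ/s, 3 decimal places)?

Energy encountered per unit search time: 0.031×3.11 + 0.096×16.8 = 1.709 kJ/s.
Handling time per unit search time: 0.031×18 + 0.096×34.4 = 3.86.
Rate = 1.709/(1 + 3.86) = 0.3517 kJ/s.

0.352 kJ/s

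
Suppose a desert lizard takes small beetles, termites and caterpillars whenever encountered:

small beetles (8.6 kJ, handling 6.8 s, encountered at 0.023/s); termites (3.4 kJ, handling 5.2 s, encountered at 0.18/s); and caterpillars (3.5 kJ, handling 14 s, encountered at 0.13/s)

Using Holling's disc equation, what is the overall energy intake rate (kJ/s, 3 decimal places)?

0.323 kJ/s

R = (0.023×8.6 + 0.18×3.4 + 0.13×3.5) / (1 + 0.023×6.8 + 0.18×5.2 + 0.13×14) = 1.265/3.912 = 0.3233 kJ/s.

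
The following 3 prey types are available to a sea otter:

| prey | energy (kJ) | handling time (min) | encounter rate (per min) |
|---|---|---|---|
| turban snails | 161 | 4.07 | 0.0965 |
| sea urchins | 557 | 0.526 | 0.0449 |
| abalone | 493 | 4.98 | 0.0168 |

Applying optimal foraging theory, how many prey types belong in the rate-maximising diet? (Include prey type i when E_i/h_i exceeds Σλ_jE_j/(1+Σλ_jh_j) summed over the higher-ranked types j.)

3

Rank by E/h (kJ/min): sea urchins 1.06e+03, abalone 99, turban snails 39.6. Include each in turn until the next type's E/h falls below the running intake rate.
Rate on top 1: 24.43. abalone: 99 > 24.43 → include.
Rate on top 2: 30.07. turban snails: 39.6 > 30.07 → include.
Optimal diet: sea urchins, abalone, turban snails — 3 of 3 types.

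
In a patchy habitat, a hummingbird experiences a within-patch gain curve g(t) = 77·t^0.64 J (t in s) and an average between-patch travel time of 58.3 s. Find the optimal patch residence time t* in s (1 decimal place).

103.6 s

Maximise g(t)/(T+t): set derivative to zero → g'(t)(T+t) = g(t).
g'(t) = 0.64·77·t^-0.36. Setting 0.64·77·t^-0.36 = 77·t^0.64/(58.3+t) gives 0.64(58.3+t) = t, so 0.36·t = 0.64×58.3.
t* = 0.64×58.3/0.36 = 103.6 s.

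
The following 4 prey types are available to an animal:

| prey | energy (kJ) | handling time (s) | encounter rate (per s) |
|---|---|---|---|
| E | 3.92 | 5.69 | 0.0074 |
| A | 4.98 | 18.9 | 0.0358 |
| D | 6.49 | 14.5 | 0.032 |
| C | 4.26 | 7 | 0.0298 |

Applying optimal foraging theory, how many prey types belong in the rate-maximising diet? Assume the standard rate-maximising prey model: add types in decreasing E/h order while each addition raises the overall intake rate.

Rank by E/h (kJ/s): E 0.689, C 0.609, D 0.448, A 0.263. Include each in turn until the next type's E/h falls below the running intake rate.
Rate on top 1: 0.02784. C: 0.609 > 0.02784 → include.
Rate on top 2: 0.1247. D: 0.448 > 0.1247 → include.
Rate on top 3: 0.2121. A: 0.263 > 0.2121 → include.
Optimal diet: E, C, D, A — 4 of 4 types.

4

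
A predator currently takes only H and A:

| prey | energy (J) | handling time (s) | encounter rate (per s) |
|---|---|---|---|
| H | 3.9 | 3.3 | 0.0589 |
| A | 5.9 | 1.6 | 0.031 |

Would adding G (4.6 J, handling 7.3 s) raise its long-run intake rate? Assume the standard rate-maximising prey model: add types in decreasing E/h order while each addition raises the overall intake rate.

On H and A alone, R = ΣλE/(1+Σλh) = 0.4126/1.244 = 0.3317 J/s.
Profitability of G: 4.6/7.3 = 0.6301 J/s.
Since 0.6301 > R, including G increases the long-run rate.

Yes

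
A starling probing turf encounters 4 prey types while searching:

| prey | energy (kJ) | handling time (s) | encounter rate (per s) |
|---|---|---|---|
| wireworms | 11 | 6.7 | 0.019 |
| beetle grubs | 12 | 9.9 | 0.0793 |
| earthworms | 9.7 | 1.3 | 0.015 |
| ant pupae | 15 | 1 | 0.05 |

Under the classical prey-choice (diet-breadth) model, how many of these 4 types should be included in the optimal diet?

4

Profitabilities (E/h, kJ/s): ant pupae 15, earthworms 7.46, wireworms 1.64, beetle grubs 1.21. Add prey in this order while the next type's profitability exceeds the intake rate on those already taken.
Rate on top 1: 0.7143. earthworms: 7.46 > 0.7143 → include.
Rate on top 2: 0.8373. wireworms: 1.64 > 0.8373 → include.
Rate on top 3: 0.9229. beetle grubs: 1.21 > 0.9229 → include.
Optimal diet: ant pupae, earthworms, wireworms, beetle grubs — 4 of 4 types.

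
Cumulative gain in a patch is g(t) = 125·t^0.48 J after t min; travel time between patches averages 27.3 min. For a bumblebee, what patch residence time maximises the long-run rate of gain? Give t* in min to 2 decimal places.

Maximise g(t)/(T+t): set derivative to zero → g'(t)(T+t) = g(t).
g'(t) = 0.48·125·t^-0.52. Setting 0.48·125·t^-0.52 = 125·t^0.48/(27.3+t) gives 0.48(27.3+t) = t, so 0.52·t = 0.48×27.3.
t* = 0.48×27.3/0.52 = 25.2 min.

25.20 min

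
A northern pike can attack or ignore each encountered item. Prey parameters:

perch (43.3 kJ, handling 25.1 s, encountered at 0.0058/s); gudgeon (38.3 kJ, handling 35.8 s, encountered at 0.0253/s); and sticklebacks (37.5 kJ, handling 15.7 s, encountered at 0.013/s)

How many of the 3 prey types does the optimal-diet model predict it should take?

3

E/h in descending order: sticklebacks 2.39, perch 1.73, gudgeon 1.07 kJ/s. The optimal diet is the largest prefix of this list for which every included type satisfies E_i/h_i > R on the types above it.
Rate on top 1: 0.4049. perch: 1.73 > 0.4049 → include.
Rate on top 2: 0.5473. gudgeon: 1.07 > 0.5473 → include.
Optimal diet: sticklebacks, perch, gudgeon — 3 of 3 types.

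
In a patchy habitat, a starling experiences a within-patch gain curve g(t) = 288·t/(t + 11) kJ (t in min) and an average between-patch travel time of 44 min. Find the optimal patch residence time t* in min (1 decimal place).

22.0 min

Maximise g(t)/(T+t): set derivative to zero → g'(t)(T+t) = g(t).
g'(t) = 288·11/(t + 11)². Setting 288·11/(t+11)² = 288t/[(t+11)(44+t)] gives 11(44+t) = t(t+11), so t² = 11×44 = 484.
t* = √484 = 22 min.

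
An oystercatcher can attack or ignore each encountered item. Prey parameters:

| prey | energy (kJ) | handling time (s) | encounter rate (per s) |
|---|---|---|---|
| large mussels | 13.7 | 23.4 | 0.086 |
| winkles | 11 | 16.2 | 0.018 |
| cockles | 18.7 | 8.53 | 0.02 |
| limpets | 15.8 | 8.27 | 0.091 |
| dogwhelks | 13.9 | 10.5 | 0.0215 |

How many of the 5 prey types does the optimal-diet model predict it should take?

Rank by E/h (kJ/s): cockles 2.19, limpets 1.91, dogwhelks 1.32, winkles 0.679, large mussels 0.585. Include each in turn until the next type's E/h falls below the running intake rate.
Rate on top 1: 0.3195. limpets: 1.91 > 0.3195 → include.
Rate on top 2: 0.9421. dogwhelks: 1.32 > 0.9421 → include.
Rate on top 3: 0.9822. winkles: 0.679 < 0.9822 → exclude; stop.
Optimal diet: cockles, limpets, dogwhelks — 3 of 5 types.

3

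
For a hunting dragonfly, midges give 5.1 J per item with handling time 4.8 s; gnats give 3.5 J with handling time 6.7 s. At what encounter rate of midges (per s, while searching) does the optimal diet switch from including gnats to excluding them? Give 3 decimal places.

0.201 per s

The zero-one rule: include gnats iff E₂/h₂ > λE₁/(1+λh₁). Equality gives the switch point.
λE₁h₂ = E₂ + λE₂h₁ ⇒ λ = E₂/(E₁h₂ − E₂h₁) = 3.5/(34.17 − 16.8) = 0.2015 per s.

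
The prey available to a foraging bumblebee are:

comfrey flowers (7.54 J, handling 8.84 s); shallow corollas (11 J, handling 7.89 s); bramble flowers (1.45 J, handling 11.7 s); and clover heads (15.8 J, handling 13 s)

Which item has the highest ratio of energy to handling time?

Profitability E/h (J/s): comfrey flowers = 7.54/8.84 = 0.853, shallow corollas = 11/7.89 = 1.39, bramble flowers = 1.45/11.7 = 0.124, clover heads = 15.8/13 = 1.22.
Ranked: shallow corollas > clover heads > comfrey flowers > bramble flowers.

shallow corollas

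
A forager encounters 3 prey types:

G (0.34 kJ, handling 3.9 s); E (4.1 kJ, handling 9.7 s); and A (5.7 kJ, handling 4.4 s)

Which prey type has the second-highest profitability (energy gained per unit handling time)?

Profitability E/h (kJ/s): G = 0.34/3.9 = 0.0872, E = 4.1/9.7 = 0.423, A = 5.7/4.4 = 1.3.
Ranked: A > E > G.

E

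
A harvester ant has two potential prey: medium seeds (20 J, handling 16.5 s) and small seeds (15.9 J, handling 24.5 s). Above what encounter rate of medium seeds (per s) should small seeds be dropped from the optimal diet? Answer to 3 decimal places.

Drop small seeds once their profitability E₂/h₂ falls below the rate achievable on medium seeds alone: E₂/h₂ = λE₁/(1 + λh₁).
Solve for λ: λE₁h₂ = E₂(1 + λh₁) → λ(E₁h₂ − E₂h₁) = E₂ → λ = E₂/(E₁h₂ − E₂h₁).
λ = 15.9/(20×24.5 − 15.9×16.5) = 15.9/227.6 = 0.06984 per s.

0.070 per s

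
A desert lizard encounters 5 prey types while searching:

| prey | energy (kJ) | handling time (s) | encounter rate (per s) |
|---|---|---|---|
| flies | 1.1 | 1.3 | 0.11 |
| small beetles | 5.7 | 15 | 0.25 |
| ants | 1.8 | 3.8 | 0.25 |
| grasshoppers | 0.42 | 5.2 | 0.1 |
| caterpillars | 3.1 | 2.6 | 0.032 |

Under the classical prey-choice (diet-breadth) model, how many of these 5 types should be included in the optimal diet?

E/h in descending order: caterpillars 1.19, flies 0.846, ants 0.474, small beetles 0.38, grasshoppers 0.0808 kJ/s. The optimal diet is the largest prefix of this list for which every included type satisfies E_i/h_i > R on the types above it.
Rate on top 1: 0.09158. flies: 0.846 > 0.09158 → include.
Rate on top 2: 0.1796. ants: 0.474 > 0.1796 → include.
Rate on top 3: 0.308. small beetles: 0.38 > 0.308 → include.
Rate on top 4: 0.3535. grasshoppers: 0.0808 < 0.3535 → exclude; stop.
Optimal diet: caterpillars, flies, ants, small beetles — 4 of 5 types.

4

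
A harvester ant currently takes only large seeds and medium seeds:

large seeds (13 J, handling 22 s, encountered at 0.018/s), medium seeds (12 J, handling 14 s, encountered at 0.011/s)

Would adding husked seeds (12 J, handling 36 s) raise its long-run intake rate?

Current rate: (0.018×13 + 0.011×12)/(1 + 0.018×22 + 0.011×14) = 0.2361 J/s.
Profitability of husked seeds: 12/36 = 0.3333 J/s.
Since 0.3333 > R, including husked seeds increases the long-run rate.

Yes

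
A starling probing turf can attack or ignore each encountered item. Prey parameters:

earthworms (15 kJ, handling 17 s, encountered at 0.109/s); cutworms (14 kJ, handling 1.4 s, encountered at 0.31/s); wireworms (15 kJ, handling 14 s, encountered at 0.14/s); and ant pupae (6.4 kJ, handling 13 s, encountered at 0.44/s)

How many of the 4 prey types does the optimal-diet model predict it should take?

1

Profitabilities (E/h, kJ/s): cutworms 10, wireworms 1.07, earthworms 0.882, ant pupae 0.492. Add prey in this order while the next type's profitability exceeds the intake rate on those already taken.
Rate on top 1: 3.026. wireworms: 1.07 < 3.026 → exclude; stop.
Optimal diet: cutworms — 1 of 4 types.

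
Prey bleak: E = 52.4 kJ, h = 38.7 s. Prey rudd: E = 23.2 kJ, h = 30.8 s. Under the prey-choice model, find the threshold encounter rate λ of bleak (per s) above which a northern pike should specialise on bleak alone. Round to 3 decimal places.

The zero-one rule: include rudd iff E₂/h₂ > λE₁/(1+λh₁). Equality gives the switch point.
λE₁h₂ = E₂ + λE₂h₁ ⇒ λ = E₂/(E₁h₂ − E₂h₁) = 23.2/(1614 − 897.8) = 0.0324 per s.

0.032 per s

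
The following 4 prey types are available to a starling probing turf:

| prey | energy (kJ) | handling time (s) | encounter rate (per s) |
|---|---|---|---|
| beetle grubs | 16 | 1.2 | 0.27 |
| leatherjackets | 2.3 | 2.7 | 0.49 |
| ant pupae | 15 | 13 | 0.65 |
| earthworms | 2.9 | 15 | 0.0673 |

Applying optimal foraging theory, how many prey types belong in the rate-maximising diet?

1

E/h in descending order: beetle grubs 13.3, ant pupae 1.15, leatherjackets 0.852, earthworms 0.193 kJ/s. The optimal diet is the largest prefix of this list for which every included type satisfies E_i/h_i > R on the types above it.
Rate on top 1: 3.263. ant pupae: 1.15 < 3.263 → exclude; stop.
Optimal diet: beetle grubs — 1 of 4 types.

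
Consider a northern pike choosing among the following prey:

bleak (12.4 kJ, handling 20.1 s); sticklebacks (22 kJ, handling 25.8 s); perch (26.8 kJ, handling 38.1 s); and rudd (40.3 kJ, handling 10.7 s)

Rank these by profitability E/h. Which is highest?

rudd

Profitability E/h (kJ/s): bleak = 12.4/20.1 = 0.617, sticklebacks = 22/25.8 = 0.853, perch = 26.8/38.1 = 0.703, rudd = 40.3/10.7 = 3.77.
Ranked: rudd > sticklebacks > perch > bleak.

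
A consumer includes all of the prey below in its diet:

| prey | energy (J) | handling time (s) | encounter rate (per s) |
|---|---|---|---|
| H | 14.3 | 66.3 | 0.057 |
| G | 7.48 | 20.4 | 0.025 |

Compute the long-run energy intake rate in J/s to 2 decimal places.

0.19 J/s

R = (0.057×14.3 + 0.025×7.48) / (1 + 0.057×66.3 + 0.025×20.4) = 1.002/5.289 = 0.1895 J/s.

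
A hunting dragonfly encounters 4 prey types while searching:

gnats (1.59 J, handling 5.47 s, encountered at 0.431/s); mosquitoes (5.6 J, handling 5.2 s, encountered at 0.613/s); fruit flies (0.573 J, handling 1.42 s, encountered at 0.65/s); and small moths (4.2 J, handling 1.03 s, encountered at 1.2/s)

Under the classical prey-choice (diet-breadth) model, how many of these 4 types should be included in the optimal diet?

Profitabilities (E/h, J/s): small moths 4.08, mosquitoes 1.08, fruit flies 0.404, gnats 0.291. Add prey in this order while the next type's profitability exceeds the intake rate on those already taken.
Rate on top 1: 2.254. mosquitoes: 1.08 < 2.254 → exclude; stop.
Optimal diet: small moths — 1 of 4 types.

1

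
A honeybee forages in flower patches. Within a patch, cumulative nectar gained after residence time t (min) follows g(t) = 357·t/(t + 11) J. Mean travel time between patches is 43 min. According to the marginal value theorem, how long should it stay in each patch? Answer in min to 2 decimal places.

21.75 min

By the marginal value theorem, leave when the instantaneous gain rate g'(t) equals the habitat-wide average g(t)/(T + t).
g'(t) = 357·11/(t + 11)². Setting 357·11/(t+11)² = 357t/[(t+11)(43+t)] gives 11(43+t) = t(t+11), so t² = 11×43 = 473.
t* = √473 = 21.75 min.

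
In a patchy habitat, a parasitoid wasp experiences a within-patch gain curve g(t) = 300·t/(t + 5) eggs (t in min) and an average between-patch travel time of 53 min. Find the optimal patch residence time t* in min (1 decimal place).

16.3 min

By the marginal value theorem, leave when the instantaneous gain rate g'(t) equals the habitat-wide average g(t)/(T + t).
g'(t) = 300·5/(t + 5)². Setting 300·5/(t+5)² = 300t/[(t+5)(53+t)] gives 5(53+t) = t(t+5), so t² = 5×53 = 265.
t* = √265 = 16.28 min.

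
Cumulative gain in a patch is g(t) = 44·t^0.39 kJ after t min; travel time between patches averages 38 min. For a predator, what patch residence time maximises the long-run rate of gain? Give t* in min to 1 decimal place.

24.3 min

Maximise g(t)/(T+t): set derivative to zero → g'(t)(T+t) = g(t).
g'(t) = 0.39·44·t^-0.61. Setting 0.39·44·t^-0.61 = 44·t^0.39/(38+t) gives 0.39(38+t) = t, so 0.61·t = 0.39×38.
t* = 0.39×38/0.61 = 24.3 min.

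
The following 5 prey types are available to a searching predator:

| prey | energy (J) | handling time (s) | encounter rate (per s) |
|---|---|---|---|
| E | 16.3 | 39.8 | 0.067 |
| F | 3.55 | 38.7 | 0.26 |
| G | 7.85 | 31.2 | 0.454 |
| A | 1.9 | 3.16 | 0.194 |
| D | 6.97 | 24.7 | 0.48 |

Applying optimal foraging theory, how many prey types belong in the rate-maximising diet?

E/h in descending order: A 0.601, E 0.41, D 0.282, G 0.252, F 0.0917 J/s. The optimal diet is the largest prefix of this list for which every included type satisfies E_i/h_i > R on the types above it.
Rate on top 1: 0.2285. E: 0.41 > 0.2285 → include.
Rate on top 2: 0.3413. D: 0.282 < 0.3413 → exclude; stop.
Optimal diet: A, E — 2 of 5 types.

2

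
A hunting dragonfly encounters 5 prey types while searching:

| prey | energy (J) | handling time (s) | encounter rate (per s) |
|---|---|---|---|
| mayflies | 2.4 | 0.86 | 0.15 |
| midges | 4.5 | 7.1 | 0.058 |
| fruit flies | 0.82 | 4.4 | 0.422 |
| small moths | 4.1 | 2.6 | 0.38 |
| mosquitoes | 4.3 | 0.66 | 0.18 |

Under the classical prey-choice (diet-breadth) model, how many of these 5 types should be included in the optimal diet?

Profitabilities (E/h, J/s): mosquitoes 6.52, mayflies 2.79, small moths 1.58, midges 0.634, fruit flies 0.186. Add prey in this order while the next type's profitability exceeds the intake rate on those already taken.
Rate on top 1: 0.6918. mayflies: 2.79 > 0.6918 → include.
Rate on top 2: 0.9088. small moths: 1.58 > 0.9088 → include.
Rate on top 3: 1.204. midges: 0.634 < 1.204 → exclude; stop.
Optimal diet: mosquitoes, mayflies, small moths — 3 of 5 types.

3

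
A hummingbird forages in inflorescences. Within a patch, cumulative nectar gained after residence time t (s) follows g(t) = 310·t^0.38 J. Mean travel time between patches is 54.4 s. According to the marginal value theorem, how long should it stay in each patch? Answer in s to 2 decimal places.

33.34 s

By the marginal value theorem, leave when the instantaneous gain rate g'(t) equals the habitat-wide average g(t)/(T + t).
g'(t) = 0.38·310·t^-0.62. Setting 0.38·310·t^-0.62 = 310·t^0.38/(54.4+t) gives 0.38(54.4+t) = t, so 0.62·t = 0.38×54.4.
t* = 0.38×54.4/0.62 = 33.34 s.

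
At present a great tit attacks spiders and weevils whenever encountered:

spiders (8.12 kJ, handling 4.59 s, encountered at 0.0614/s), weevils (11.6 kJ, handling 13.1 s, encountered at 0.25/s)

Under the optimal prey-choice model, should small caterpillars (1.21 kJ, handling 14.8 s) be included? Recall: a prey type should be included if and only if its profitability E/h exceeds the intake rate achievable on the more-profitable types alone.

No

On spiders and weevils alone, R = ΣλE/(1+Σλh) = 3.399/4.557 = 0.7458 kJ/s.
Profitability of small caterpillars: 1.21/14.8 = 0.08176 kJ/s.
0.08176 < 0.7458, so adding small caterpillars would lower the average — exclude it.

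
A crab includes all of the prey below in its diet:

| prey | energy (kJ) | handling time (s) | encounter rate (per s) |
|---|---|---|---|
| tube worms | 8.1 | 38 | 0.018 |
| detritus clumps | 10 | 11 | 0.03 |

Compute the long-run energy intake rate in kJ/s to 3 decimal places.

R = Σλ_iE_i / (1 + Σλ_ih_i)
Numerator: 0.018×8.1 + 0.03×10 = 0.4458
Denominator: 1 + 0.018×38 + 0.03×11 = 2.014
R = 0.4458/2.014 = 0.2214 kJ/s

0.221 kJ/s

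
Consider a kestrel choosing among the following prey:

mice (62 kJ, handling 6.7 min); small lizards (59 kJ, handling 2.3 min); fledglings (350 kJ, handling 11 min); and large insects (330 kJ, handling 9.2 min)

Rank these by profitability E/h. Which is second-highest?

fledglings

Profitability E/h (kJ/min): mice = 62/6.7 = 9.25, small lizards = 59/2.3 = 25.7, fledglings = 350/11 = 31.8, large insects = 330/9.2 = 35.9.
Ranked: large insects > fledglings > small lizards > mice.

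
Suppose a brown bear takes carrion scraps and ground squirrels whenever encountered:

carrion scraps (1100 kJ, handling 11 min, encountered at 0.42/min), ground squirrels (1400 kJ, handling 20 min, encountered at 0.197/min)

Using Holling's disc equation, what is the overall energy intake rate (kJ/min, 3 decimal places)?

77.176 kJ/min

R = Σλ_iE_i / (1 + Σλ_ih_i)
Numerator: 0.42×1100 + 0.197×1400 = 737.8
Denominator: 1 + 0.42×11 + 0.197×20 = 9.56
R = 737.8/9.56 = 77.18 kJ/min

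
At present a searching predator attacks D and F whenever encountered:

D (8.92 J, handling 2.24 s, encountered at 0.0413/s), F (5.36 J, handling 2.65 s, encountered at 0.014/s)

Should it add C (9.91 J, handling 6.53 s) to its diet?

Current rate: (0.0413×8.92 + 0.014×5.36)/(1 + 0.0413×2.24 + 0.014×2.65) = 0.3926 J/s.
C: E/h = 9.91/6.53 = 1.518 J/s.
Since 1.518 > R, including C increases the long-run rate.

Yes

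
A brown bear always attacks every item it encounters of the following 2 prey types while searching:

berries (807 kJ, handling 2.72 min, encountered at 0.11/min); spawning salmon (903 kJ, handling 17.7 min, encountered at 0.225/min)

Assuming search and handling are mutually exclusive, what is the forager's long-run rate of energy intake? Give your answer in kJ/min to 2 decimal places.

55.27 kJ/min

R = (0.11×807 + 0.225×903) / (1 + 0.11×2.72 + 0.225×17.7) = 291.9/5.282 = 55.27 kJ/min.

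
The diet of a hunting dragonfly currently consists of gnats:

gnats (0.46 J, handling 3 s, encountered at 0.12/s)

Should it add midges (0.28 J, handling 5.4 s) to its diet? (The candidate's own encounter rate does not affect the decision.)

On gnats alone, R = ΣλE/(1+Σλh) = 0.0552/1.36 = 0.04059 J/s.
midges: E/h = 0.28/5.4 = 0.05185 J/s.
0.05185 > 0.04059, so adding midges raises the average — include it.

Yes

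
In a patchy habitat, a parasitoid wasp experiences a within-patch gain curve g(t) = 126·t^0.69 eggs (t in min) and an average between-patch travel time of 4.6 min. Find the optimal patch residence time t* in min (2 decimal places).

10.24 min

By the marginal value theorem, leave when the instantaneous gain rate g'(t) equals the habitat-wide average g(t)/(T + t).
g'(t) = 0.69·126·t^-0.31. Setting 0.69·126·t^-0.31 = 126·t^0.69/(4.6+t) gives 0.69(4.6+t) = t, so 0.31·t = 0.69×4.6.
t* = 0.69×4.6/0.31 = 10.24 min.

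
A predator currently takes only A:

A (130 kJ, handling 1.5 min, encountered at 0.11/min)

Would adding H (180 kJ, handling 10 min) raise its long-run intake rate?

Current rate: (0.11×130)/(1 + 0.11×1.5) = 12.27 kJ/min.
Profitability of H: 180/10 = 18 kJ/min.
18 > 12.27, so adding H raises the average — include it.

Yes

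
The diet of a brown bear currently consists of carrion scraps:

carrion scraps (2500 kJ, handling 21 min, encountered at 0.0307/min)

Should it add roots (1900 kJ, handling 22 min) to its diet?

On carrion scraps alone, R = ΣλE/(1+Σλh) = 76.75/1.645 = 46.67 kJ/min.
roots: E/h = 1900/22 = 86.36 kJ/min.
Since 86.36 > R, including roots increases the long-run rate.

Yes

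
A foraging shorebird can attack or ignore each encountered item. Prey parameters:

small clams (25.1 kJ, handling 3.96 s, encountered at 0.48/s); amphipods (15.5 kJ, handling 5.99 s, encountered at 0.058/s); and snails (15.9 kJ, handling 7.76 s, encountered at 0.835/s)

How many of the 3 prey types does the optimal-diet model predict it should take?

1

Profitabilities (E/h, kJ/s): small clams 6.34, amphipods 2.59, snails 2.05. Add prey in this order while the next type's profitability exceeds the intake rate on those already taken.
Rate on top 1: 4.153. amphipods: 2.59 < 4.153 → exclude; stop.
Optimal diet: small clams — 1 of 3 types.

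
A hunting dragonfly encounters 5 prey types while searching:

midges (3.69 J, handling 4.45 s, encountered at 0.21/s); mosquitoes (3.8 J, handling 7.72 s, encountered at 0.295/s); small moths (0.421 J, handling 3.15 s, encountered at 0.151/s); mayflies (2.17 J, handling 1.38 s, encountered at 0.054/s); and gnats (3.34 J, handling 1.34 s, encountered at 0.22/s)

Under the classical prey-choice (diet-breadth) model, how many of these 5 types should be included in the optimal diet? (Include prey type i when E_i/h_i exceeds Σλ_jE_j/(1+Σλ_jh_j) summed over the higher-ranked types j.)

3

Profitabilities (E/h, J/s): gnats 2.49, mayflies 1.57, midges 0.829, mosquitoes 0.492, small moths 0.134. Add prey in this order while the next type's profitability exceeds the intake rate on those already taken.
Rate on top 1: 0.5675. mayflies: 1.57 > 0.5675 → include.
Rate on top 2: 0.6222. midges: 0.829 > 0.6222 → include.
Rate on top 3: 0.7062. mosquitoes: 0.492 < 0.7062 → exclude; stop.
Optimal diet: gnats, mayflies, midges — 3 of 5 types.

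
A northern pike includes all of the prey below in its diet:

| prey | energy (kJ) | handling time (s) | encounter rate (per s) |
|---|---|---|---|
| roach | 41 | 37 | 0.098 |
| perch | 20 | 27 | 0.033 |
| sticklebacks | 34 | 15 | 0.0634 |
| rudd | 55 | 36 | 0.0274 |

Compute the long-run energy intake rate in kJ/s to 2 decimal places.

R = Σλ_iE_i / (1 + Σλ_ih_i)
Numerator: 0.098×41 + 0.033×20 + 0.0634×34 + 0.0274×55 = 8.341
Denominator: 1 + 0.098×37 + 0.033×27 + 0.0634×15 + 0.0274×36 = 7.454
R = 8.341/7.454 = 1.119 kJ/s

1.12 kJ/s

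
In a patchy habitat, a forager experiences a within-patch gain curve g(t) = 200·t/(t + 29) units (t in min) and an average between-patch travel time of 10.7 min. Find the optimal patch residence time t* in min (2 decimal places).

Maximise g(t)/(T+t): set derivative to zero → g'(t)(T+t) = g(t).
g'(t) = 200·29/(t + 29)². Setting 200·29/(t+29)² = 200t/[(t+29)(10.7+t)] gives 29(10.7+t) = t(t+29), so t² = 29×10.7 = 310.3.
t* = √310.3 = 17.62 min.

17.62 min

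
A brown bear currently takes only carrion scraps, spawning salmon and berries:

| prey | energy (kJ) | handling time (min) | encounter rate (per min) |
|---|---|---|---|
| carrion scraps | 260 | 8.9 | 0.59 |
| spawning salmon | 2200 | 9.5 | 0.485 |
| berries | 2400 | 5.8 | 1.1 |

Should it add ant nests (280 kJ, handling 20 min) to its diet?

On carrion scraps, spawning salmon and berries alone, R = ΣλE/(1+Σλh) = 3860/17.24 = 223.9 kJ/min.
Profitability of ant nests: 280/20 = 14 kJ/min.
14 < 223.9, so adding ant nests would lower the average — exclude it.

No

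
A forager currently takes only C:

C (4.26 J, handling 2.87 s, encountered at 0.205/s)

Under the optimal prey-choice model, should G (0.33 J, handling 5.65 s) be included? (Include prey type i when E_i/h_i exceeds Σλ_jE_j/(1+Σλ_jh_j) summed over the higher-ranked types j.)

On C alone, R = ΣλE/(1+Σλh) = 0.8733/1.588 = 0.5498 J/s.
Profitability of G: 0.33/5.65 = 0.05841 J/s.
Since 0.05841 < R, time spent handling G is better spent searching.

No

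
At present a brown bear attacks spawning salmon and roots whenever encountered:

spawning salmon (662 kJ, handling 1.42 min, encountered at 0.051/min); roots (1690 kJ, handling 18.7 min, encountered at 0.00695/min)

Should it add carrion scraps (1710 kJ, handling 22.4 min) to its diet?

Current rate: (0.051×662 + 0.00695×1690)/(1 + 0.051×1.42 + 0.00695×18.7) = 37.85 kJ/min.
carrion scraps: E/h = 1710/22.4 = 76.34 kJ/min.
76.34 > 37.85, so adding carrion scraps raises the average — include it.

Yes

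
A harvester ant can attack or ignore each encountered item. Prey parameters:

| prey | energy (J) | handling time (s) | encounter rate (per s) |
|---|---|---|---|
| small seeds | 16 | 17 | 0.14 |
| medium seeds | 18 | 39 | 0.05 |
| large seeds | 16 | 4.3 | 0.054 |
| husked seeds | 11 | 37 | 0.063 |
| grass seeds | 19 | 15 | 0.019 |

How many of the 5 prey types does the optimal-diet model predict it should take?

E/h in descending order: large seeds 3.72, grass seeds 1.27, small seeds 0.941, medium seeds 0.462, husked seeds 0.297 J/s. The optimal diet is the largest prefix of this list for which every included type satisfies E_i/h_i > R on the types above it.
Rate on top 1: 0.7012. grass seeds: 1.27 > 0.7012 → include.
Rate on top 2: 0.8074. small seeds: 0.941 > 0.8074 → include.
Rate on top 3: 0.8891. medium seeds: 0.462 < 0.8891 → exclude; stop.
Optimal diet: large seeds, grass seeds, small seeds — 3 of 5 types.

3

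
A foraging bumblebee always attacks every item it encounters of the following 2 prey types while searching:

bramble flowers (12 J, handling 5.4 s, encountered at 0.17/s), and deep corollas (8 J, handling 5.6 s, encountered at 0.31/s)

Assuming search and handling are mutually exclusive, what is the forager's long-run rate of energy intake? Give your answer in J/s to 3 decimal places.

1.237 J/s

Energy encountered per unit search time: 0.17×12 + 0.31×8 = 4.52 J/s.
Handling time per unit search time: 0.17×5.4 + 0.31×5.6 = 2.654.
Rate = 4.52/(1 + 2.654) = 1.237 J/s.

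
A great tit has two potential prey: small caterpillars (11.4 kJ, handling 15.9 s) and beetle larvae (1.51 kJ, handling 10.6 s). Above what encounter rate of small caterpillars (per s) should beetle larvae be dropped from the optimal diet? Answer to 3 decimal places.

At the threshold, the rate on small caterpillars alone equals the profitability of beetle larvae: λ·11.4/(1 + λ·15.9) = 1.51/10.6 = 0.1425.
Rearranging, λ(11.4 − 0.1425×15.9) = 0.1425, so λ = 0.1425/9.135 = 0.01559 per s.

0.016 per s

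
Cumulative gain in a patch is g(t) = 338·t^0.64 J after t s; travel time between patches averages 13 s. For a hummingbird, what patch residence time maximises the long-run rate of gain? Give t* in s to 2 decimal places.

23.11 s

Maximise g(t)/(T+t): set derivative to zero → g'(t)(T+t) = g(t).
g'(t) = 0.64·338·t^-0.36. Setting 0.64·338·t^-0.36 = 338·t^0.64/(13+t) gives 0.64(13+t) = t, so 0.36·t = 0.64×13.
t* = 0.64×13/0.36 = 23.11 s.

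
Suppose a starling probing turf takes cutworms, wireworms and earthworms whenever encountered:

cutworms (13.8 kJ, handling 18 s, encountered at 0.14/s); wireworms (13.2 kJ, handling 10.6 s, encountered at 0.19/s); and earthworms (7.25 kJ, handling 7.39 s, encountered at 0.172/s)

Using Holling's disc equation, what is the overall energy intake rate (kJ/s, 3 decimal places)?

0.836 kJ/s

Energy encountered per unit search time: 0.14×13.8 + 0.19×13.2 + 0.172×7.25 = 5.687 kJ/s.
Handling time per unit search time: 0.14×18 + 0.19×10.6 + 0.172×7.39 = 5.805.
Rate = 5.687/(1 + 5.805) = 0.8357 kJ/s.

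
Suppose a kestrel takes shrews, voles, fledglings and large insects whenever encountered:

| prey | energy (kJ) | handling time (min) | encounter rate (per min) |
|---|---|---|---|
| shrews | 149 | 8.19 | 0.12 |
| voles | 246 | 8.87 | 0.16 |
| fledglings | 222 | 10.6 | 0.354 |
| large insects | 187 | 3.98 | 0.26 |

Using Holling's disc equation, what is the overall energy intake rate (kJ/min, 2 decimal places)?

Energy encountered per unit search time: 0.12×149 + 0.16×246 + 0.354×222 + 0.26×187 = 184.4 kJ/min.
Handling time per unit search time: 0.12×8.19 + 0.16×8.87 + 0.354×10.6 + 0.26×3.98 = 7.189.
Rate = 184.4/(1 + 7.189) = 22.52 kJ/min.

22.52 kJ/min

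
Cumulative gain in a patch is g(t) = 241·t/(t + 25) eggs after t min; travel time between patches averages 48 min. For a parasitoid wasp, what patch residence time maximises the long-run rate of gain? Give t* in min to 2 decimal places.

34.64 min

Optimal t* satisfies g'(t*) = g(t*)/(T + t*).
g'(t) = 241·25/(t + 25)². Setting 241·25/(t+25)² = 241t/[(t+25)(48+t)] gives 25(48+t) = t(t+25), so t² = 25×48 = 1200.
t* = √1200 = 34.64 min.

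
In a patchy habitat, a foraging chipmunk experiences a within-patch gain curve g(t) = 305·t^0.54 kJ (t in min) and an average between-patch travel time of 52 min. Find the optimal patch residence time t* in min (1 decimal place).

61.0 min

By the marginal value theorem, leave when the instantaneous gain rate g'(t) equals the habitat-wide average g(t)/(T + t).
g'(t) = 0.54·305·t^-0.46. Setting 0.54·305·t^-0.46 = 305·t^0.54/(52+t) gives 0.54(52+t) = t, so 0.46·t = 0.54×52.
t* = 0.54×52/0.46 = 61.04 min.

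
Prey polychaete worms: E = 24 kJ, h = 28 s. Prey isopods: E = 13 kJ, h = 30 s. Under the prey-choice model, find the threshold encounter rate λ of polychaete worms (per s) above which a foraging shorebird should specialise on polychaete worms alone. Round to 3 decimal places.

0.037 per s

At the threshold, the rate on polychaete worms alone equals the profitability of isopods: λ·24/(1 + λ·28) = 13/30 = 0.4333.
Rearranging, λ(24 − 0.4333×28) = 0.4333, so λ = 0.4333/11.87 = 0.03652 per s.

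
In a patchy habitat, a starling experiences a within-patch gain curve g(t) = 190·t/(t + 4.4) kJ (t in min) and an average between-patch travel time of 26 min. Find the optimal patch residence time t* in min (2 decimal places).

Optimal t* satisfies g'(t*) = g(t*)/(T + t*).
g'(t) = 190·4.4/(t + 4.4)². Setting 190·4.4/(t+4.4)² = 190t/[(t+4.4)(26+t)] gives 4.4(26+t) = t(t+4.4), so t² = 4.4×26 = 114.4.
t* = √114.4 = 10.7 min.

10.70 min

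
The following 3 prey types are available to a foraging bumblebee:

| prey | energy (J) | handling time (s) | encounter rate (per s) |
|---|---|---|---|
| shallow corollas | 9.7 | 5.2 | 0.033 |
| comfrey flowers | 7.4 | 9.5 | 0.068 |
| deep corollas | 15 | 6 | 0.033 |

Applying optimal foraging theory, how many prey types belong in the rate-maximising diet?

Rank by E/h (J/s): deep corollas 2.5, shallow corollas 1.87, comfrey flowers 0.779. Include each in turn until the next type's E/h falls below the running intake rate.
Rate on top 1: 0.4132. shallow corollas: 1.87 > 0.4132 → include.
Rate on top 2: 0.5951. comfrey flowers: 0.779 > 0.5951 → include.
Optimal diet: deep corollas, shallow corollas, comfrey flowers — 3 of 3 types.

3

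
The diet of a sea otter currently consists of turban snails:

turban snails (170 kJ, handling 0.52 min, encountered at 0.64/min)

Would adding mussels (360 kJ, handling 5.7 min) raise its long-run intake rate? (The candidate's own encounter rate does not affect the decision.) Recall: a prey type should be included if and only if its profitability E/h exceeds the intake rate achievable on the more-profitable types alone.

No

Current rate: (0.64×170)/(1 + 0.64×0.52) = 81.63 kJ/min.
Profitability of mussels: 360/5.7 = 63.16 kJ/min.
63.16 < 81.63, so adding mussels would lower the average — exclude it.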